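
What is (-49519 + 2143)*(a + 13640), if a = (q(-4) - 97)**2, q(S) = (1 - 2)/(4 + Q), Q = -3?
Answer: -1101207744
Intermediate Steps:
q(S) = -1 (q(S) = (1 - 2)/(4 - 3) = -1/1 = -1*1 = -1)
a = 9604 (a = (-1 - 97)**2 = (-98)**2 = 9604)
(-49519 + 2143)*(a + 13640) = (-49519 + 2143)*(9604 + 13640) = -47376*23244 = -1101207744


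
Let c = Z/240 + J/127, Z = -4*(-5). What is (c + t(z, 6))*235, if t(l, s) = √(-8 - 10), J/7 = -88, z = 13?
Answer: -1707275/1524 + 705*I*√2 ≈ -1120.3 + 997.02*I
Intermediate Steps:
Z = 20
J = -616 (J = 7*(-88) = -616)
t(l, s) = 3*I*√2 (t(l, s) = √(-18) = 3*I*√2)
c = -7265/1524 (c = 20/240 - 616/127 = 20*(1/240) - 616*1/127 = 1/12 - 616/127 = -7265/1524 ≈ -4.7671)
(c + t(z, 6))*235 = (-7265/1524 + 3*I*√2)*235 = -1707275/1524 + 705*I*√2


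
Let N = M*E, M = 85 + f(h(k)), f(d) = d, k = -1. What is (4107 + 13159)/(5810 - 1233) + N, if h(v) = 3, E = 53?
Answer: 21364394/4577 ≈ 4667.8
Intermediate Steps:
M = 88 (M = 85 + 3 = 88)
N = 4664 (N = 88*53 = 4664)
(4107 + 13159)/(5810 - 1233) + N = (4107 + 13159)/(5810 - 1233) + 4664 = 17266/4577 + 4664 = 21364394/4577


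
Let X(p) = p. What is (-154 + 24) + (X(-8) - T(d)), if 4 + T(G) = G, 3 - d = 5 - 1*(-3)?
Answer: -129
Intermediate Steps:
d = -5 (d = 3 - (5 - 1*(-3)) = 3 - (5 + 3) = 3 - 1*8 = 3 - 8 = -5)
T(G) = -4 + G
(-154 + 24) + (X(-8) - T(d)) = (-154 + 24) + (-8 - (-4 - 5)) = -130 + (-8 - 1*(-9)) = -130 + (-8 + 9) = -130 + 1 = -129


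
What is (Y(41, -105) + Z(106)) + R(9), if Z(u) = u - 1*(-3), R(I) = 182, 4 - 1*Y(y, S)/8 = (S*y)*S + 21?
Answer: -3616045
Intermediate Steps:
Y(y, S) = -136 - 8*y*S² (Y(y, S) = 32 - 8*((S*y)*S + 21) = 32 - 8*(y*S² + 21) = 32 - 8*(21 + y*S²) = 32 + (-168 - 8*y*S²) = -136 - 8*y*S²)
Z(u) = 3 + u (Z(u) = u + 3 = 3 + u)
(Y(41, -105) + Z(106)) + R(9) = ((-136 - 8*41*(-105)²) + (3 + 106)) + 182 = ((-136 - 8*41*11025) + 109) + 182 = ((-136 - 3616200) + 109) + 182 = (-3616336 + 109) + 182 = -3616227 + 182 = -3616045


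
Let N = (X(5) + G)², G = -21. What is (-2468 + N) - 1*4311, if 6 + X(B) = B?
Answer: -6295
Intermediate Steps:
X(B) = -6 + B
N = 484 (N = ((-6 + 5) - 21)² = (-1 - 21)² = (-22)² = 484)
(-2468 + N) - 1*4311 = (-2468 + 484) - 1*4311 = -1984 - 4311 = -6295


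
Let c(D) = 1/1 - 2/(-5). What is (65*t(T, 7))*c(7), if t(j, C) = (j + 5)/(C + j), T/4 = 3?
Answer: 1547/19 ≈ 81.421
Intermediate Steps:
T = 12 (T = 4*3 = 12)
c(D) = 7/5 (c(D) = 1*1 - 2*(-⅕) = 1 + ⅖ = 7/5)
t(j, C) = (5 + j)/(C + j)
(65*t(T, 7))*c(7) = (65*((5 + 12)/(7 + 12)))*(7/5) = (65*(17/19))*(7/5) = (1105/19)*(7/5) = 1547/19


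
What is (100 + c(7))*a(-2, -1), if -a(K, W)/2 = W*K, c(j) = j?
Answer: -428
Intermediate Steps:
a(K, W) = -2*K*W (a(K, W) = -2*W*K = -2*K*W)
(100 + c(7))*a(-2, -1) = (100 + 7)*(-2*(-2)*(-1)) = 107*(-4) = -428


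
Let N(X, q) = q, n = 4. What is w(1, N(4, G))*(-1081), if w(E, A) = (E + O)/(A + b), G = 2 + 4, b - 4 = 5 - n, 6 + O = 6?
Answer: -1081/11 ≈ -98.273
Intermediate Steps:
O = 0 (O = -6 + 6 = 0)
b = 5 (b = 4 + (5 - 1*4) = 4 + (5 - 4) = 4 + 1 = 5)
G = 6
w(E, A) = E/(5 + A) (w(E, A) = (E + 0)/(A + 5) = E/(5 + A))
w(1, N(4, G))*(-1081) = (1/(5 + 6))*(-1081) = (1/11)*(-1081) = -1081/11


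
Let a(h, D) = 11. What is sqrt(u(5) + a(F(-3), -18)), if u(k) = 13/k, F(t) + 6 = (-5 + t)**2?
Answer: 2*sqrt(85)/5 ≈ 3.6878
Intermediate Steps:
F(t) = -6 + (-5 + t)**2
sqrt(u(5) + a(F(-3), -18)) = sqrt(13/5 + 11) = sqrt(68/5) = 2*sqrt(85)/5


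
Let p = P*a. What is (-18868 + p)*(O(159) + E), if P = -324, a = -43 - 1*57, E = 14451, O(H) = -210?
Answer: 192709212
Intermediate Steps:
a = -100 (a = -43 - 57 = -100)
p = 32400 (p = -324*(-100) = 32400)
(-18868 + p)*(O(159) + E) = (-18868 + 32400)*(-210 + 14451) = 13532*14241 = 192709212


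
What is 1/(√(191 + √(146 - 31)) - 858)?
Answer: -1/(858 - √(191 + √115)) ≈ -0.0011851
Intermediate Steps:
1/(√(191 + √(146 - 31)) - 858) = 1/(√(191 + √115) - 858) = 1/(-858 + √(191 + √115))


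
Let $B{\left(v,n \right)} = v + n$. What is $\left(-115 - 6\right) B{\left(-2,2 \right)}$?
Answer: $0$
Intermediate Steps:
$B{\left(v,n \right)} = n + v$
$\left(-115 - 6\right) B{\left(-2,2 \right)} = \left(-115 - 6\right) \left(2 - 2\right) = \left(-121\right) 0 = 0$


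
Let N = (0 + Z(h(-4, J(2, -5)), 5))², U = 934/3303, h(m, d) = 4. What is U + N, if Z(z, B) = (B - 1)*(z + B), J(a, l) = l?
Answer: 4281622/3303 ≈ 1296.3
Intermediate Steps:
U = 934/3303 (U = 934*(1/3303) = 934/3303 ≈ 0.28277)
Z(z, B) = (-1 + B)*(B + z)
N = 1296 (N = (0 + (5² - 1*5 - 1*4 + 5*4))² = (0 + (25 - 5 - 4 + 20))² = (0 + 36)² = 36² = 1296)
U + N = 934/3303 + 1296 = 4281622/3303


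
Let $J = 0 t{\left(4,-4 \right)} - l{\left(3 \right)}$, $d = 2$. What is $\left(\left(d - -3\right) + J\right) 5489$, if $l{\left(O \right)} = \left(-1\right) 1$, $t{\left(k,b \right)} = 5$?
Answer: $32934$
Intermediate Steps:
$l{\left(O \right)} = -1$
$J = 1$ ($J = 0 \cdot 5 - -1 = 0 + 1 = 1$)
$\left(\left(d - -3\right) + J\right) 5489 = \left(\left(2 - -3\right) + 1\right) 5489 = \left(\left(2 + 3\right) + 1\right) 5489 = \left(5 + 1\right) 5489 = 6 \cdot 5489 = 32934$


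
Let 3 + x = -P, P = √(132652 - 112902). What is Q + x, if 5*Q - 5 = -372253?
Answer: -372263/5 - 5*√790 ≈ -74593.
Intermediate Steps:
Q = -372248/5 (Q = 1 + (⅕)*(-372253) = 1 - 372253/5 = -372248/5 ≈ -74450.)
P = 5*√790 (P = √19750 = 5*√790 ≈ 140.53)
x = -3 - 5*√790 ≈ -143.53
Q + x = -372248/5 + (-3 - 5*√790) = -372263/5 - 5*√790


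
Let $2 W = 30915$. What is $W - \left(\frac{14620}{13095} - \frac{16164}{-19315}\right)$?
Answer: $\frac{1563668105123}{101171970} \approx 15456.0$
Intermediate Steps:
$W = \frac{30915}{2}$ ($W = \frac{1}{2} \cdot 30915 = \frac{30915}{2} \approx 15458.0$)
$W - \left(\frac{14620}{13095} - \frac{16164}{-19315}\right) = \frac{30915}{2} - \left(\frac{14620}{13095} - \frac{16164}{-19315}\right) = \frac{30915}{2} - \left(14620 \cdot \frac{1}{13095} - - \frac{16164}{19315}\right) = \frac{30915}{2} - \left(\frac{2924}{2619} + \frac{16164}{19315}\right) = \frac{30915}{2} - \frac{98810576}{50585985} = \frac{1563668105123}{101171970}$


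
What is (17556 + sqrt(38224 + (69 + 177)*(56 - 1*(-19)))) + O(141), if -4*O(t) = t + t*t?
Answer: 25101/2 + sqrt(56674) ≈ 12789.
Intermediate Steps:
O(t) = -t/4 - t**2/4 (O(t) = -(t + t*t)/4 = -(t + t**2)/4 = -t/4 - t**2/4)
(17556 + sqrt(38224 + (69 + 177)*(56 - 1*(-19)))) + O(141) = (17556 + sqrt(38224 + (69 + 177)*(56 - 1*(-19)))) - 1/4*141*(1 + 141) = (17556 + sqrt(38224 + 246*(56 + 19))) - 1/4*141*142 = (17556 + sqrt(38224 + 246*75)) - 10011/2 = (17556 + sqrt(38224 + 18450)) - 10011/2 = (17556 + sqrt(56674)) - 10011/2 = 25101/2 + sqrt(56674)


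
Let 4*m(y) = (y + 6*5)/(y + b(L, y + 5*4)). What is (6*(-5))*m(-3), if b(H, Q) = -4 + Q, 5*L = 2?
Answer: -81/4 ≈ -20.250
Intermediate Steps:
L = 2/5 (L = (1/5)*2 = 2/5 ≈ 0.40000)
m(y) = (30 + y)/(4*(16 + 2*y)) (m(y) = ((y + 6*5)/(y + (-4 + (y + 5*4))))/4 = ((y + 30)/(y + (-4 + (y + 20))))/4 = ((30 + y)/(y + (-4 + (20 + y))))/4 = ((30 + y)/(y + (16 + y)))/4 = ((30 + y)/(16 + 2*y))/4 = (30 + y)/(4*(16 + 2*y)))
(6*(-5))*m(-3) = (6*(-5))*((30 - 3)/(8*(8 - 3))) = -15*27/(4*5) = -30*27/40 = -81/4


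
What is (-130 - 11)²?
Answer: 19881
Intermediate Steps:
(-130 - 11)² = (-141)² = 19881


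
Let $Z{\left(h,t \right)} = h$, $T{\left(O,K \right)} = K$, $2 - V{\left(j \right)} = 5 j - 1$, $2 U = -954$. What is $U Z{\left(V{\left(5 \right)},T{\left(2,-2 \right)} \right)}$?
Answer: $10494$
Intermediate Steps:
$U = -477$ ($U = \frac{1}{2} \left(-954\right) = -477$)
$V{\left(j \right)} = 3 - 5 j$ ($V{\left(j \right)} = 2 - \left(5 j - 1\right) = 2 - \left(-1 + 5 j\right) = 3 - 5 j$)
$U Z{\left(V{\left(5 \right)},T{\left(2,-2 \right)} \right)} = - 477 \left(3 - 25\right) = \left(-477\right) \left(-22\right) = 10494$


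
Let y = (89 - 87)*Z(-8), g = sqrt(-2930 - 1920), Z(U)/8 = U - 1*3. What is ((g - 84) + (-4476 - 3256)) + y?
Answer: -7992 + 5*I*sqrt(194) ≈ -7992.0 + 69.642*I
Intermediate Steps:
Z(U) = -24 + 8*U (Z(U) = 8*(U - 1*3) = 8*(U - 3) = 8*(-3 + U) = -24 + 8*U)
g = 5*I*sqrt(194) (g = sqrt(-4850) = 5*I*sqrt(194) ≈ 69.642*I)
y = -176 (y = (89 - 87)*(-24 + 8*(-8)) = 2*(-24 - 64) = 2*(-88) = -176)
((g - 84) + (-4476 - 3256)) + y = ((5*I*sqrt(194) - 84) + (-4476 - 3256)) - 176 = ((-84 + 5*I*sqrt(194)) - 7732) - 176 = (-7816 + 5*I*sqrt(194)) - 176 = -7992 + 5*I*sqrt(194)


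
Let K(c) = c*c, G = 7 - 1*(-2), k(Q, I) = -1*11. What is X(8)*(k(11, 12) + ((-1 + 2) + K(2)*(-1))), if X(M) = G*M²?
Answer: -8064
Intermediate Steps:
k(Q, I) = -11
G = 9 (G = 7 + 2 = 9)
K(c) = c²
X(M) = 9*M²
X(8)*(k(11, 12) + ((-1 + 2) + K(2)*(-1))) = (9*8²)*(-11 + ((-1 + 2) + 2²*(-1))) = (9*64)*(-11 + (1 + 4*(-1))) = 576*(-11 + (1 - 4)) = 576*(-11 - 3) = 576*(-14) = -8064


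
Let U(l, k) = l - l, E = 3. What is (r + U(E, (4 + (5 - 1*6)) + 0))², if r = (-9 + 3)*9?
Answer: 2916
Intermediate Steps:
U(l, k) = 0
r = -54 (r = -6*9 = -54)
(r + U(E, (4 + (5 - 1*6)) + 0))² = (-54 + 0)² = (-54)² = 2916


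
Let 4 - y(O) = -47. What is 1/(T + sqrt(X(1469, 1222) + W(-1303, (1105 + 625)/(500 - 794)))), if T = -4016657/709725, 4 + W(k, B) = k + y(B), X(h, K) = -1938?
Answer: -2850721889325/1624981918001899 - 503709575625*I*sqrt(3194)/1624981918001899 ≈ -0.0017543 - 0.017519*I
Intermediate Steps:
y(O) = 51 (y(O) = 4 - 1*(-47) = 4 + 47 = 51)
W(k, B) = 47 + k (W(k, B) = -4 + (k + 51) = -4 + (51 + k) = 47 + k)
T = -4016657/709725 (T = -4016657*1/709725 = -4016657/709725 ≈ -5.6595)
1/(T + sqrt(X(1469, 1222) + W(-1303, (1105 + 625)/(500 - 794)))) = 1/(-4016657/709725 + sqrt(-1938 + (47 - 1303))) = 1/(-4016657/709725 + sqrt(-1938 - 1256)) = 1/(-4016657/709725 + sqrt(-3194)) = 1/(-4016657/709725 + I*sqrt(3194))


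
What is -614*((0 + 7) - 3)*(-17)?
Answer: 41752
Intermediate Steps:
-614*((0 + 7) - 3)*(-17) = -614*(7 - 3)*(-17) = -2456*(-17) = -614*(-68) = 41752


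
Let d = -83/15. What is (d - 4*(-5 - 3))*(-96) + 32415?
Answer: 149371/5 ≈ 29874.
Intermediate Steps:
d = -83/15 (d = -83*1/15 = -83/15 ≈ -5.5333)
(d - 4*(-5 - 3))*(-96) + 32415 = (-83/15 - 4*(-5 - 3))*(-96) + 32415 = (-83/15 - 4*(-8))*(-96) + 32415 = (-83/15 + 32)*(-96) + 32415 = (397/15)*(-96) + 32415 = -12704/5 + 32415 = 149371/5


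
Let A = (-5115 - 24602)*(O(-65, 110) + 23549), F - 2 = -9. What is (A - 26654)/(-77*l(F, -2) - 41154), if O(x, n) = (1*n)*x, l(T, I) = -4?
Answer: 487355737/40846 ≈ 11932.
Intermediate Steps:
F = -7 (F = 2 - 9 = -7)
O(x, n) = n*x
A = -487329083 (A = (-5115 - 24602)*(110*(-65) + 23549) = -29717*(-7150 + 23549) = -29717*16399 = -487329083)
(A - 26654)/(-77*l(F, -2) - 41154) = (-487329083 - 26654)/(-77*(-4) - 41154) = -487355737/(308 - 41154) = -487355737/(-40846) = -487355737*(-1/40846) = 487355737/40846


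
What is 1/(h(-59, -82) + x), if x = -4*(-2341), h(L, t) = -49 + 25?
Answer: 1/9340 ≈ 0.00010707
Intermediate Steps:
h(L, t) = -24
x = 9364
1/(h(-59, -82) + x) = 1/(-24 + 9364) = 1/9340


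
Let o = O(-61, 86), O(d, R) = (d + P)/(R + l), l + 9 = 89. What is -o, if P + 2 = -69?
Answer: 66/83 ≈ 0.79518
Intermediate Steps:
l = 80 (l = -9 + 89 = 80)
P = -71 (P = -2 - 69 = -71)
O(d, R) = (-71 + d)/(80 + R) (O(d, R) = (d - 71)/(R + 80) = (-71 + d)/(80 + R))
o = -66/83 (o = (-71 - 61)/(80 + 86) = -132/166 = (1/166)*(-132) = -66/83 ≈ -0.79518)
-o = -1*(-66/83) = 66/83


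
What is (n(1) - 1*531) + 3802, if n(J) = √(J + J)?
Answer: 3271 + √2 ≈ 3272.4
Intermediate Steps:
n(J) = √2*√J (n(J) = √(2*J) = √2*√J)
(n(1) - 1*531) + 3802 = (√2*√1 - 1*531) + 3802 = (√2*1 - 531) + 3802 = (√2 - 531) + 3802 = (-531 + √2) + 3802 = 3271 + √2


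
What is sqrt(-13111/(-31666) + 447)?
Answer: sqrt(448637966458)/31666 ≈ 21.152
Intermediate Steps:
sqrt(-13111/(-31666) + 447) = sqrt(-13111*(-1/31666) + 447) = sqrt(13111/31666 + 447) = sqrt(14167813/31666) = sqrt(448637966458)/31666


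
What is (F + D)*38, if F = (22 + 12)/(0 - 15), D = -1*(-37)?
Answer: 19798/15 ≈ 1319.9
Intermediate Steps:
D = 37
F = -34/15 (F = 34/(-15) = 34*(-1/15) = -34/15 ≈ -2.2667)
(F + D)*38 = (-34/15 + 37)*38 = (521/15)*38 = 19798/15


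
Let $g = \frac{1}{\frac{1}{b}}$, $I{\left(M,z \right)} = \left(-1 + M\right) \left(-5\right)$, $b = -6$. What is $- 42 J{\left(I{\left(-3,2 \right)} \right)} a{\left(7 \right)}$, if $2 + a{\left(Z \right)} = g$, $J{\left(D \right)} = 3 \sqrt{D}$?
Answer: $2016 \sqrt{5} \approx 4507.9$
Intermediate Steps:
$I{\left(M,z \right)} = 5 - 5 M$
$g = -6$ ($g = \frac{1}{\frac{1}{-6}} = \frac{1}{- \frac{1}{6}} = -6$)
$a{\left(Z \right)} = -8$ ($a{\left(Z \right)} = -2 - 6 = -8$)
$- 42 J{\left(I{\left(-3,2 \right)} \right)} a{\left(7 \right)} = - 42 \cdot 3 \sqrt{5 - -15} \left(-8\right) = - 42 \cdot 3 \sqrt{5 + 15} \left(-8\right) = - 42 \cdot 3 \sqrt{20} \left(-8\right) = - 42 \cdot 3 \cdot 2 \sqrt{5} \left(-8\right) = - 42 \cdot 6 \sqrt{5} \left(-8\right) = - 252 \sqrt{5} \left(-8\right) = 2016 \sqrt{5}$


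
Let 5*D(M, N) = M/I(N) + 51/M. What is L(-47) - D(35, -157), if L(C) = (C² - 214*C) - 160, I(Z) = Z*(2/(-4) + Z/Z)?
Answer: 332634268/27475 ≈ 12107.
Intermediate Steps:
I(Z) = Z/2 (I(Z) = Z*(2*(-¼) + 1) = Z*(-½ + 1) = Z*(½) = Z/2)
L(C) = -160 + C² - 214*C
D(M, N) = 51/(5*M) + 2*M/(5*N) (D(M, N) = (M/((N/2)) + 51/M)/5 = (M*(2/N) + 51/M)/5 = (2*M/N + 51/M)/5 = (51/M + 2*M/N)/5 = 51/(5*M) + 2*M/(5*N))
L(-47) - D(35, -157) = (-160 + (-47)² - 214*(-47)) - ((51/5)/35 + (⅖)*35/(-157)) = (-160 + 2209 + 10058) - ((51/5)*(1/35) + (⅖)*35*(-1/157)) = 12107 - (51/175 - 14/157) = 12107 - 1*5557/27475 = 12107 - 5557/27475 = 332634268/27475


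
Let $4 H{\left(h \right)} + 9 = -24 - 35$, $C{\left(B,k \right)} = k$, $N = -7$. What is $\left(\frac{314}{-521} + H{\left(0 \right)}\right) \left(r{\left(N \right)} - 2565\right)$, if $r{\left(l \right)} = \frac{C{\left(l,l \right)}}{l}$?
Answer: $\frac{23514444}{521} \approx 45133.0$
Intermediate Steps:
$H{\left(h \right)} = -17$ ($H{\left(h \right)} = - \frac{9}{4} + \frac{-24 - 35}{4} = - \frac{9}{4} + \frac{1}{4} \left(-59\right) = - \frac{9}{4} - \frac{59}{4} = -17$)
$r{\left(l \right)} = 1$ ($r{\left(l \right)} = \frac{l}{l} = 1$)
$\left(\frac{314}{-521} + H{\left(0 \right)}\right) \left(r{\left(N \right)} - 2565\right) = \left(\frac{314}{-521} - 17\right) \left(1 - 2565\right) = \left(314 \left(- \frac{1}{521}\right) - 17\right) \left(-2564\right) = \left(- \frac{314}{521} - 17\right) \left(-2564\right) = \left(- \frac{9171}{521}\right) \left(-2564\right) = \frac{23514444}{521}$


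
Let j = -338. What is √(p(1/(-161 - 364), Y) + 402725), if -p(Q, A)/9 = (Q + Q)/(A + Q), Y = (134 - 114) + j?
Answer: √11225007491587607/166951 ≈ 634.61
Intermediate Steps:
Y = -318 (Y = (134 - 114) - 338 = 20 - 338 = -318)
p(Q, A) = -18*Q/(A + Q) (p(Q, A) = -9*(Q + Q)/(A + Q) = -9*2*Q/(A + Q) = -18*Q/(A + Q))
√(p(1/(-161 - 364), Y) + 402725) = √(-18/((-161 - 364)*(-318 + 1/(-161 - 364))) + 402725) = √(-18/(-525*(-318 + 1/(-525))) + 402725) = √(-18*(-1/525)/(-318 - 1/525) + 402725) = √(-18*(-1/525)/(-166951/525) + 402725) = √(-18*(-1/525)*(-525/166951) + 402725) = √(-18/166951 + 402725) = √(67235341457/166951) = √11225007491587607/166951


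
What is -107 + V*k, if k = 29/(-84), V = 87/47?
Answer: -141653/1316 ≈ -107.64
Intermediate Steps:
V = 87/47 (V = 87*(1/47) = 87/47 ≈ 1.8511)
k = -29/84 (k = 29*(-1/84) = -29/84 ≈ -0.34524)
-107 + V*k = -107 + (87/47)*(-29/84) = -107 - 841/1316 = -141653/1316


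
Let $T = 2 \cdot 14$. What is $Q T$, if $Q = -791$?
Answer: $-22148$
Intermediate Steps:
$T = 28$
$Q T = \left(-791\right) 28 = -22148$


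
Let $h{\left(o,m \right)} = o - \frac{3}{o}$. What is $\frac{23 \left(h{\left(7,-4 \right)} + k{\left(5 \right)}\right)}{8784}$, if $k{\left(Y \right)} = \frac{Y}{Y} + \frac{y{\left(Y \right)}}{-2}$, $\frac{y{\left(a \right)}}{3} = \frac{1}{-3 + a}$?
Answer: $\frac{4393}{245952} \approx 0.017861$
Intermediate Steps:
$y{\left(a \right)} = \frac{3}{-3 + a}$
$k{\left(Y \right)} = 1 - \frac{3}{2 \left(-3 + Y\right)}$ ($k{\left(Y \right)} = \frac{Y}{Y} + \frac{3 \frac{1}{-3 + Y}}{-2} = 1 + \frac{3}{-3 + Y} \left(- \frac{1}{2}\right) = 1 - \frac{3}{2 \left(-3 + Y\right)}$)
$\frac{23 \left(h{\left(7,-4 \right)} + k{\left(5 \right)}\right)}{8784} = \frac{23 \left(\left(7 - \frac{3}{7}\right) + \frac{- \frac{9}{2} + 5}{-3 + 5}\right)}{8784} = 23 \left(\left(7 - \frac{3}{7}\right) + \frac{1}{2} \cdot \frac{1}{2}\right) \frac{1}{8784} = 23 \left(\frac{46}{7} + \frac{1}{4}\right) \frac{1}{8784} = 23 \cdot \frac{191}{28} \cdot \frac{1}{8784} = \frac{4393}{28} \cdot \frac{1}{8784} = \frac{4393}{245952}$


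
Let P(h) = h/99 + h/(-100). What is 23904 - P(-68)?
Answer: 59162417/2475 ≈ 23904.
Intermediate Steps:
P(h) = h/9900 (P(h) = h*(1/99) + h*(-1/100) = h/99 - h/100 = h/9900)
23904 - P(-68) = 23904 - (-68)/9900 = 23904 - 1*(-17/2475) = 23904 + 17/2475 = 59162417/2475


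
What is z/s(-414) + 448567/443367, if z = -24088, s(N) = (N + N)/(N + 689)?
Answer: 81592308191/10197441 ≈ 8001.3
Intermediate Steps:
s(N) = 2*N/(689 + N) (s(N) = (2*N)/(689 + N) = 2*N/(689 + N))
z/s(-414) + 448567/443367 = -24088/(2*(-414)/(689 - 414)) + 448567/443367 = -24088/(2*(-414)/275) + 448567*(1/443367) = -24088/(2*(-414)*(1/275)) + 448567/443367 = -24088/(-828/275) + 448567/443367 = -24088*(-275/828) + 448567/443367 = 1656050/207 + 448567/443367 = 81592308191/10197441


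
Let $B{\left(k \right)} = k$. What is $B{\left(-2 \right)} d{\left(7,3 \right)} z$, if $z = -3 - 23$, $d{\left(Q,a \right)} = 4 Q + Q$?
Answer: $1820$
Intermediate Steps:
$d{\left(Q,a \right)} = 5 Q$
$z = -26$
$B{\left(-2 \right)} d{\left(7,3 \right)} z = - 2 \cdot 5 \cdot 7 \left(-26\right) = \left(-2\right) 35 \left(-26\right) = \left(-70\right) \left(-26\right) = 1820$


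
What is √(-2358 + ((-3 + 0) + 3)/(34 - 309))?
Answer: 3*I*√262 ≈ 48.559*I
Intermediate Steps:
√(-2358 + ((-3 + 0) + 3)/(34 - 309)) = √(-2358 + (-3 + 3)/(-275)) = √(-2358 + 0*(-1/275)) = √(-2358 + 0) = √(-2358) = 3*I*√262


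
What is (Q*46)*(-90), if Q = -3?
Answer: 12420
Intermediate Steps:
(Q*46)*(-90) = -3*46*(-90) = -138*(-90) = 12420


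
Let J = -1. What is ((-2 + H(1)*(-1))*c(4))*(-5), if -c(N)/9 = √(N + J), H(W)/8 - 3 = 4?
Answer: -2610*√3 ≈ -4520.7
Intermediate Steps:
H(W) = 56 (H(W) = 24 + 8*4 = 24 + 32 = 56)
c(N) = -9*√(-1 + N) (c(N) = -9*√(N - 1) = -9*√(-1 + N))
((-2 + H(1)*(-1))*c(4))*(-5) = ((-2 + 56*(-1))*(-9*√(-1 + 4)))*(-5) = ((-2 - 56)*(-9*√3))*(-5) = -(-522)*√3*(-5) = (522*√3)*(-5) = -2610*√3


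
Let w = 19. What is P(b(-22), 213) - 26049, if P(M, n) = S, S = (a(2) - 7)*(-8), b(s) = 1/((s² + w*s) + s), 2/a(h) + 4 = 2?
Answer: -25985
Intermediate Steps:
a(h) = -1 (a(h) = 2/(-4 + 2) = 2/(-2) = 2*(-½) = -1)
b(s) = 1/(s² + 20*s) (b(s) = 1/((s² + 19*s) + s) = 1/(s² + 20*s))
S = 64 (S = (-1 - 7)*(-8) = -8*(-8) = 64)
P(M, n) = 64
P(b(-22), 213) - 26049 = 64 - 26049 = -25985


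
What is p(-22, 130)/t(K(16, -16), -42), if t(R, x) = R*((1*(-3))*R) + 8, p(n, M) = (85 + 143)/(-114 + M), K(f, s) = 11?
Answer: -57/1420 ≈ -0.040141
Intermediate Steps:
p(n, M) = 228/(-114 + M)
t(R, x) = 8 - 3*R² (t(R, x) = R*(-3*R) + 8 = -3*R² + 8 = 8 - 3*R²)
p(-22, 130)/t(K(16, -16), -42) = (228/(-114 + 130))/(8 - 3*11²) = (228/16)/(8 - 3*121) = (228*(1/16))/(8 - 363) = (57/4)/(-355) = (57/4)*(-1/355) = -57/1420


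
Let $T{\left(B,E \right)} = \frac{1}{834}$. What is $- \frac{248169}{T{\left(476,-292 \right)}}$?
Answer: $-206972946$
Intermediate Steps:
$T{\left(B,E \right)} = \frac{1}{834}$
$- \frac{248169}{T{\left(476,-292 \right)}} = - 248169 \frac{1}{\frac{1}{834}} = \left(-248169\right) 834 = -206972946$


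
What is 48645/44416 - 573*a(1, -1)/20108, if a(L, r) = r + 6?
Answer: 212725455/223279232 ≈ 0.95273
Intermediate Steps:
a(L, r) = 6 + r
48645/44416 - 573*a(1, -1)/20108 = 48645/44416 - 573*(6 - 1)/20108 = 48645*(1/44416) - 573*5*(1/20108) = 48645/44416 - 2865*1/20108 = 48645/44416 - 2865/20108 = 212725455/223279232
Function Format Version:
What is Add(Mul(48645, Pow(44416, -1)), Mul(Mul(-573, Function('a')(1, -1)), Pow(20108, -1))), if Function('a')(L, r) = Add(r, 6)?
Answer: Rational(212725455, 223279232) ≈ 0.95273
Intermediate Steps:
Function('a')(L, r) = Add(6, r)
Add(Mul(48645, Pow(44416, -1)), Mul(Mul(-573, Function('a')(1, -1)), Pow(20108, -1))) = Add(Mul(48645, Pow(44416, -1)), Mul(Mul(-573, Add(6, -1)), Pow(20108, -1))) = Add(Mul(48645, Rational(1, 44416)), Mul(Mul(-573, 5), Rational(1, 20108))) = Add(Rational(48645, 44416), Mul(-2865, Rational(1, 20108))) = Add(Rational(48645, 44416), Rational(-2865, 20108)) = Rational(212725455, 223279232)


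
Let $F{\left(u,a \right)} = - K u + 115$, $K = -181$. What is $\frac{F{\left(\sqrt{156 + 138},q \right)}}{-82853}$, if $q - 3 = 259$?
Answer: $- \frac{115}{82853} - \frac{1267 \sqrt{6}}{82853} \approx -0.038846$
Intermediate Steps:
$q = 262$ ($q = 3 + 259 = 262$)
$F{\left(u,a \right)} = 115 + 181 u$ ($F{\left(u,a \right)} = \left(-1\right) \left(-181\right) u + 115 = 181 u + 115 = 115 + 181 u$)
$\frac{F{\left(\sqrt{156 + 138},q \right)}}{-82853} = \frac{115 + 181 \sqrt{156 + 138}}{-82853} = \left(115 + 181 \sqrt{294}\right) \left(- \frac{1}{82853}\right) = \left(115 + 181 \cdot 7 \sqrt{6}\right) \left(- \frac{1}{82853}\right) = \left(115 + 1267 \sqrt{6}\right) \left(- \frac{1}{82853}\right) = - \frac{115}{82853} - \frac{1267 \sqrt{6}}{82853}$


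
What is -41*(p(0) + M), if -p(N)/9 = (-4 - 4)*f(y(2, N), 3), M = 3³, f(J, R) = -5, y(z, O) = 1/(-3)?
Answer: 13653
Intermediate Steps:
y(z, O) = -⅓
M = 27
p(N) = -360 (p(N) = -9*(-4 - 4)*(-5) = -(-72)*(-5) = -9*40 = -360)
-41*(p(0) + M) = -41*(-360 + 27) = -41*(-333) = 13653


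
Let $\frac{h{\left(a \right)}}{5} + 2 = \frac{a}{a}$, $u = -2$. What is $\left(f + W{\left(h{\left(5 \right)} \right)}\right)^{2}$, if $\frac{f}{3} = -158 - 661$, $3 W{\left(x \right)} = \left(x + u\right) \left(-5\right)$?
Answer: $\frac{53816896}{9} \approx 5.9797 \cdot 10^{6}$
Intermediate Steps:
$h{\left(a \right)} = -5$ ($h{\left(a \right)} = -10 + 5 \frac{a}{a} = -10 + 5 \cdot 1 = -10 + 5 = -5$)
$W{\left(x \right)} = \frac{10}{3} - \frac{5 x}{3}$ ($W{\left(x \right)} = \frac{\left(x - 2\right) \left(-5\right)}{3} = \frac{\left(-2 + x\right) \left(-5\right)}{3} = \frac{10 - 5 x}{3} = \frac{10}{3} - \frac{5 x}{3}$)
$f = -2457$ ($f = 3 \left(-158 - 661\right) = 3 \left(-819\right) = -2457$)
$\left(f + W{\left(h{\left(5 \right)} \right)}\right)^{2} = \left(-2457 + \left(\frac{10}{3} - - \frac{25}{3}\right)\right)^{2} = \left(-2457 + \left(\frac{10}{3} + \frac{25}{3}\right)\right)^{2} = \left(-2457 + \frac{35}{3}\right)^{2} = \left(- \frac{7336}{3}\right)^{2} = \frac{53816896}{9}$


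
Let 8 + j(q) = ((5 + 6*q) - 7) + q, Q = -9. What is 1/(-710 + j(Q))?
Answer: -1/783 ≈ -0.0012771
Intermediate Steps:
j(q) = -10 + 7*q (j(q) = -8 + (((5 + 6*q) - 7) + q) = -8 + ((-2 + 6*q) + q) = -8 + (-2 + 7*q) = -10 + 7*q)
1/(-710 + j(Q)) = 1/(-710 + (-10 + 7*(-9))) = 1/(-710 + (-10 - 63)) = 1/(-710 - 73) = 1/(-783) = -1/783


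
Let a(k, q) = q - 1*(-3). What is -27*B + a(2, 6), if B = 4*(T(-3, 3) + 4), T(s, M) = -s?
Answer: -747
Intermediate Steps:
a(k, q) = 3 + q (a(k, q) = q + 3 = 3 + q)
B = 28 (B = 4*(-1*(-3) + 4) = 4*(3 + 4) = 4*7 = 28)
-27*B + a(2, 6) = -27*28 + (3 + 6) = -756 + 9 = -747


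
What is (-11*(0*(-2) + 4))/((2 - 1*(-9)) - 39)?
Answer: 11/7 ≈ 1.5714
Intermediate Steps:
(-11*(0*(-2) + 4))/((2 - 1*(-9)) - 39) = (-11*(0 + 4))/((2 + 9) - 39) = (-11*4)/(11 - 39) = -44/(-28) = -44*(-1/28) = 11/7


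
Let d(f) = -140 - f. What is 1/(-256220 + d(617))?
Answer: -1/256977 ≈ -3.8914e-6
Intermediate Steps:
1/(-256220 + d(617)) = 1/(-256220 + (-140 - 1*617)) = 1/(-256220 + (-140 - 617)) = 1/(-256220 - 757) = 1/(-256977) = -1/256977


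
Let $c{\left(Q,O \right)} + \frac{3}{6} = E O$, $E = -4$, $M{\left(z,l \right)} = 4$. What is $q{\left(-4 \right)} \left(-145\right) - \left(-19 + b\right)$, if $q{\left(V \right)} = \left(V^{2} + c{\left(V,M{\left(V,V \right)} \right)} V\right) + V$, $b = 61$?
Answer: $-11352$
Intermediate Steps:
$c{\left(Q,O \right)} = - \frac{1}{2} - 4 O$
$q{\left(V \right)} = V^{2} - \frac{31 V}{2}$ ($q{\left(V \right)} = \left(V^{2} + \left(- \frac{1}{2} - 16\right) V\right) + V = \left(V^{2} - \frac{33 V}{2}\right) + V = V^{2} - \frac{31 V}{2}$)
$q{\left(-4 \right)} \left(-145\right) - \left(-19 + b\right) = \frac{1}{2} \left(-4\right) \left(-31 + 2 \left(-4\right)\right) \left(-145\right) + \left(19 - 61\right) = \frac{1}{2} \left(-4\right) \left(-31 - 8\right) \left(-145\right) + \left(19 - 61\right) = \frac{1}{2} \left(-4\right) \left(-39\right) \left(-145\right) - 42 = 78 \left(-145\right) - 42 = -11310 - 42 = -11352$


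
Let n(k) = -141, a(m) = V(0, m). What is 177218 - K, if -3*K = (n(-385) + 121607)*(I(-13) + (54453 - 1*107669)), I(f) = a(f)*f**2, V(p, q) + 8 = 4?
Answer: -2181838006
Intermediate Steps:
V(p, q) = -4 (V(p, q) = -8 + 4 = -4)
a(m) = -4
I(f) = -4*f**2
K = 2182015224 (K = -(-141 + 121607)*(-4*(-13)**2 + (54453 - 1*107669))/3 = -121466*(-4*169 + (54453 - 107669))/3 = -121466*(-676 - 53216)/3 = -121466*(-53892)/3 = -1/3*(-6546045672) = 2182015224)
177218 - K = 177218 - 1*2182015224 = 177218 - 2182015224 = -2181838006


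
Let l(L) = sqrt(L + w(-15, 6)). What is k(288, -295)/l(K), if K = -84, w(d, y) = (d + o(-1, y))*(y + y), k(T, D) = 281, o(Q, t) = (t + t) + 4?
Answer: -281*I*sqrt(2)/12 ≈ -33.116*I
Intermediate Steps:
o(Q, t) = 4 + 2*t (o(Q, t) = 2*t + 4 = 4 + 2*t)
w(d, y) = 2*y*(4 + d + 2*y) (w(d, y) = (d + (4 + 2*y))*(y + y) = (4 + d + 2*y)*(2*y) = 2*y*(4 + d + 2*y))
l(L) = sqrt(12 + L) (l(L) = sqrt(L + 2*6*(4 - 15 + 2*6)) = sqrt(L + 2*6*(4 - 15 + 12)) = sqrt(L + 2*6*1) = sqrt(L + 12) = sqrt(12 + L))
k(288, -295)/l(K) = 281/(sqrt(12 - 84)) = 281/(sqrt(-72)) = 281/((6*I*sqrt(2))) = 281*(-I*sqrt(2)/12) = -281*I*sqrt(2)/12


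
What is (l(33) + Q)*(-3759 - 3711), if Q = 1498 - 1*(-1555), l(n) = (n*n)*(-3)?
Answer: 1598580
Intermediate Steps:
l(n) = -3*n² (l(n) = n²*(-3) = -3*n²)
Q = 3053 (Q = 1498 + 1555 = 3053)
(l(33) + Q)*(-3759 - 3711) = (-3*33² + 3053)*(-3759 - 3711) = (-3*1089 + 3053)*(-7470) = (-3267 + 3053)*(-7470) = -214*(-7470) = 1598580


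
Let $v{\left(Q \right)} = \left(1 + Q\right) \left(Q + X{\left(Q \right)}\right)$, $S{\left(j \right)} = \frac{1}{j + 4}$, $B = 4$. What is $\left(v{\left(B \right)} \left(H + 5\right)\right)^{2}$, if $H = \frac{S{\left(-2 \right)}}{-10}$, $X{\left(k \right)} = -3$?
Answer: $\frac{9801}{16} \approx 612.56$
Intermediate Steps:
$S{\left(j \right)} = \frac{1}{4 + j}$
$H = - \frac{1}{20}$ ($H = \frac{1}{\left(4 - 2\right) \left(-10\right)} = \frac{1}{2} \left(- \frac{1}{10}\right) = - \frac{1}{20} \approx -0.05$)
$v{\left(Q \right)} = \left(1 + Q\right) \left(-3 + Q\right)$ ($v{\left(Q \right)} = \left(1 + Q\right) \left(Q - 3\right) = \left(1 + Q\right) \left(-3 + Q\right)$)
$\left(v{\left(B \right)} \left(H + 5\right)\right)^{2} = \left(\left(-3 + 4^{2} - 8\right) \left(- \frac{1}{20} + 5\right)\right)^{2} = \left(\left(-3 + 16 - 8\right) \frac{99}{20}\right)^{2} = \left(5 \cdot \frac{99}{20}\right)^{2} = \left(\frac{99}{4}\right)^{2} = \frac{9801}{16}$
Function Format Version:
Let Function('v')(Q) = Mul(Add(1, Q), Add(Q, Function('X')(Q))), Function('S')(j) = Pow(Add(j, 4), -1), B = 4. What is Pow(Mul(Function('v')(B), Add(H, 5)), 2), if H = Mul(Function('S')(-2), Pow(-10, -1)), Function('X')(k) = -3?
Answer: Rational(9801, 16) ≈ 612.56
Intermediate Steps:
Function('S')(j) = Pow(Add(4, j), -1)
H = Rational(-1, 20) (H = Mul(Pow(Add(4, -2), -1), Pow(-10, -1)) = Mul(Pow(2, -1), Rational(-1, 10)) = Mul(Rational(1, 2), Rational(-1, 10)) = Rational(-1, 20) ≈ -0.050000)
Function('v')(Q) = Mul(Add(1, Q), Add(-3, Q)) (Function('v')(Q) = Mul(Add(1, Q), Add(Q, -3)) = Mul(Add(1, Q), Add(-3, Q)))
Pow(Mul(Function('v')(B), Add(H, 5)), 2) = Pow(Mul(Add(-3, Pow(4, 2), Mul(-2, 4)), Add(Rational(-1, 20), 5)), 2) = Pow(Mul(Add(-3, 16, -8), Rational(99, 20)), 2) = Pow(Mul(5, Rational(99, 20)), 2) = Pow(Rational(99, 4), 2) = Rational(9801, 16)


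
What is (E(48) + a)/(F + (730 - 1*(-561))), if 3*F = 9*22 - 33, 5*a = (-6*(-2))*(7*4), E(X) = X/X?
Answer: 341/6730 ≈ 0.050669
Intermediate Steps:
E(X) = 1
a = 336/5 (a = ((-6*(-2))*(7*4))/5 = (12*28)/5 = (⅕)*336 = 336/5 ≈ 67.200)
F = 55 (F = (9*22 - 33)/3 = (198 - 33)/3 = (⅓)*165 = 55)
(E(48) + a)/(F + (730 - 1*(-561))) = (1 + 336/5)/(55 + (730 - 1*(-561))) = 341/(5*(55 + (730 + 561))) = 341/(5*(55 + 1291)) = (341/5)/1346 = (341/5)*(1/1346) = 341/6730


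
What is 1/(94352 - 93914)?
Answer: 1/438 ≈ 0.0022831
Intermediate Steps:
1/(94352 - 93914) = 1/438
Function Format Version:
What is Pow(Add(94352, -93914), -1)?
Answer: Rational(1, 438) ≈ 0.0022831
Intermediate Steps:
Pow(Add(94352, -93914), -1) = Pow(438, -1) = Rational(1, 438)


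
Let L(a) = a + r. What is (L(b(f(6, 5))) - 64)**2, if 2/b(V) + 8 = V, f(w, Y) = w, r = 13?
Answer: 2704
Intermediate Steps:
b(V) = 2/(-8 + V)
L(a) = 13 + a (L(a) = a + 13 = 13 + a)
(L(b(f(6, 5))) - 64)**2 = ((13 + 2/(-8 + 6)) - 64)**2 = ((13 + 2/(-2)) - 64)**2 = ((13 + 2*(-1/2)) - 64)**2 = ((13 - 1) - 64)**2 = (12 - 64)**2 = (-52)**2 = 2704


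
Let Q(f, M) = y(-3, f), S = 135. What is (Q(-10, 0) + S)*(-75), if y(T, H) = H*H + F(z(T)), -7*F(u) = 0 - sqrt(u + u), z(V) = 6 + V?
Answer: -17625 - 75*sqrt(6)/7 ≈ -17651.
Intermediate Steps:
F(u) = sqrt(2)*sqrt(u)/7 (F(u) = -(0 - sqrt(u + u))/7 = -(0 - sqrt(2*u))/7 = -(0 - sqrt(2)*sqrt(u))/7 = -(-1)*sqrt(2)*sqrt(u)/7 = sqrt(2)*sqrt(u)/7)
y(T, H) = H**2 + sqrt(2)*sqrt(6 + T)/7 (y(T, H) = H*H + sqrt(2)*sqrt(6 + T)/7 = H**2 + sqrt(2)*sqrt(6 + T)/7)
Q(f, M) = f**2 + sqrt(6)/7 (Q(f, M) = f**2 + sqrt(12 + 2*(-3))/7 = f**2 + sqrt(12 - 6)/7 = f**2 + sqrt(6)/7)
(Q(-10, 0) + S)*(-75) = (((-10)**2 + sqrt(6)/7) + 135)*(-75) = ((100 + sqrt(6)/7) + 135)*(-75) = (235 + sqrt(6)/7)*(-75) = -17625 - 75*sqrt(6)/7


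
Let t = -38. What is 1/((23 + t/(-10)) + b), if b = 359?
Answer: 5/1929 ≈ 0.0025920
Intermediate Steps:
1/((23 + t/(-10)) + b) = 1/((23 - 38/(-10)) + 359) = 1/((23 - ⅒*(-38)) + 359) = 1/((23 + 19/5) + 359) = 1/(134/5 + 359) = 1/(1929/5) = 5/1929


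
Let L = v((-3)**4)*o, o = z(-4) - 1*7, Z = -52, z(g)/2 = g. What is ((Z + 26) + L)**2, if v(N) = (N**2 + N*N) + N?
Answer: 39232121041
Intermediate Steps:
z(g) = 2*g
o = -15 (o = 2*(-4) - 1*7 = -8 - 7 = -15)
v(N) = N + 2*N**2 (v(N) = (N**2 + N**2) + N = 2*N**2 + N = N + 2*N**2)
L = -198045 (L = ((-3)**4*(1 + 2*(-3)**4))*(-15) = (81*(1 + 2*81))*(-15) = (81*(1 + 162))*(-15) = (81*163)*(-15) = 13203*(-15) = -198045)
((Z + 26) + L)**2 = ((-52 + 26) - 198045)**2 = (-26 - 198045)**2 = (-198071)**2 = 39232121041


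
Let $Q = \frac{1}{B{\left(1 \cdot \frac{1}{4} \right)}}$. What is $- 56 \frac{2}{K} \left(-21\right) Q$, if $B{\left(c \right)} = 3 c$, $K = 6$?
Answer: $\frac{1568}{3} \approx 522.67$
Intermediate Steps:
$Q = \frac{4}{3}$ ($Q = \frac{1}{3 \cdot 1 \cdot \frac{1}{4}} = \frac{1}{3 \cdot \frac{1}{4}} = \frac{1}{\frac{3}{4}} = \frac{4}{3} \approx 1.3333$)
$- 56 \frac{2}{K} \left(-21\right) Q = - 56 \cdot \frac{2}{6} \left(-21\right) \frac{4}{3} = - 56 \cdot 2 \cdot \frac{1}{6} \left(-21\right) \frac{4}{3} = - 56 \cdot \frac{1}{3} \left(-21\right) \frac{4}{3} = \left(-56\right) \left(-7\right) \frac{4}{3} = 392 \cdot \frac{4}{3} = \frac{1568}{3}$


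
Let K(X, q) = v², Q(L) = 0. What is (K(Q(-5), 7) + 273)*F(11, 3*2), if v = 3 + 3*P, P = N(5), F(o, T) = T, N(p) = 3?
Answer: 2502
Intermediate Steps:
P = 3
v = 12 (v = 3 + 3*3 = 3 + 9 = 12)
K(X, q) = 144 (K(X, q) = 12² = 144)
(K(Q(-5), 7) + 273)*F(11, 3*2) = (144 + 273)*(3*2) = 417*6 = 2502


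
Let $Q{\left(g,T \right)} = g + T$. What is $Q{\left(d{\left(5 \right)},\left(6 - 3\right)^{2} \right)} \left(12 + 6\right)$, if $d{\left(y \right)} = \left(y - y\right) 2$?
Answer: $162$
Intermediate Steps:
$d{\left(y \right)} = 0$ ($d{\left(y \right)} = 0 \cdot 2 = 0$)
$Q{\left(g,T \right)} = T + g$
$Q{\left(d{\left(5 \right)},\left(6 - 3\right)^{2} \right)} \left(12 + 6\right) = \left(\left(6 - 3\right)^{2} + 0\right) \left(12 + 6\right) = \left(3^{2} + 0\right) 18 = \left(9 + 0\right) 18 = 9 \cdot 18 = 162$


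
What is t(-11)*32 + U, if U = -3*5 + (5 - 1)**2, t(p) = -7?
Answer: -223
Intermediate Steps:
U = 1 (U = -15 + 4**2 = -15 + 16 = 1)
t(-11)*32 + U = -7*32 + 1 = -224 + 1 = -223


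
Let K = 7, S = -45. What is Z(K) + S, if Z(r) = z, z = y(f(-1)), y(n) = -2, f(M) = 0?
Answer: -47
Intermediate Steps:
z = -2
Z(r) = -2
Z(K) + S = -2 - 45 = -47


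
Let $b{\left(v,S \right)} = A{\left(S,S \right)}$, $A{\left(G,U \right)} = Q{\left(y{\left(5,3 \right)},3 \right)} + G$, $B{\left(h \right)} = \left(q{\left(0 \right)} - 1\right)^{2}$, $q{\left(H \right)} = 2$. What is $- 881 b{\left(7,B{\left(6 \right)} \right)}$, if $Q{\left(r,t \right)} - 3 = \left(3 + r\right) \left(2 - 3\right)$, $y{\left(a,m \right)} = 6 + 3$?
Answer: $7048$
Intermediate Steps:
$y{\left(a,m \right)} = 9$
$B{\left(h \right)} = 1$ ($B{\left(h \right)} = \left(2 - 1\right)^{2} = 1^{2} = 1$)
$Q{\left(r,t \right)} = - r$ ($Q{\left(r,t \right)} = 3 + \left(3 + r\right) \left(2 - 3\right) = 3 + \left(3 + r\right) \left(-1\right) = 3 - \left(3 + r\right) = - r$)
$A{\left(G,U \right)} = -9 + G$ ($A{\left(G,U \right)} = \left(-1\right) 9 + G = -9 + G$)
$b{\left(v,S \right)} = -9 + S$
$- 881 b{\left(7,B{\left(6 \right)} \right)} = - 881 \left(-9 + 1\right) = \left(-881\right) \left(-8\right) = 7048$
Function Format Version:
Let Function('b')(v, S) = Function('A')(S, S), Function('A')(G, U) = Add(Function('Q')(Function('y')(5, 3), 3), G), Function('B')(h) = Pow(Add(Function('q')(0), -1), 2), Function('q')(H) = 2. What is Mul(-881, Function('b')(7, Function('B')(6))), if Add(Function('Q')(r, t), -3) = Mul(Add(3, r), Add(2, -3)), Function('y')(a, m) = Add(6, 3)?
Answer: 7048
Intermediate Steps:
Function('y')(a, m) = 9
Function('B')(h) = 1 (Function('B')(h) = Pow(Add(2, -1), 2) = Pow(1, 2) = 1)
Function('Q')(r, t) = Mul(-1, r) (Function('Q')(r, t) = Add(3, Mul(Add(3, r), Add(2, -3))) = Add(3, Mul(Add(3, r), -1)) = Add(3, Add(-3, Mul(-1, r))) = Mul(-1, r))
Function('A')(G, U) = Add(-9, G) (Function('A')(G, U) = Add(Mul(-1, 9), G) = Add(-9, G))
Function('b')(v, S) = Add(-9, S)
Mul(-881, Function('b')(7, Function('B')(6))) = Mul(-881, Add(-9, 1)) = Mul(-881, -8) = 7048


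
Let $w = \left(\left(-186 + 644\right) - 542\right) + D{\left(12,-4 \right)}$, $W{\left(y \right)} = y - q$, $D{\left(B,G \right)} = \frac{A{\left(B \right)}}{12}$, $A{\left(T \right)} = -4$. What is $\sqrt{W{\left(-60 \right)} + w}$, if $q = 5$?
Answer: $\frac{8 i \sqrt{21}}{3} \approx 12.22 i$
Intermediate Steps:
$D{\left(B,G \right)} = - \frac{1}{3}$ ($D{\left(B,G \right)} = - \frac{4}{12} = \left(-4\right) \frac{1}{12} = - \frac{1}{3}$)
$W{\left(y \right)} = -5 + y$ ($W{\left(y \right)} = y - 5 = -5 + y$)
$w = - \frac{253}{3}$ ($w = \left(\left(-186 + 644\right) - 542\right) - \frac{1}{3} = \left(458 - 542\right) - \frac{1}{3} = -84 - \frac{1}{3} = - \frac{253}{3} \approx -84.333$)
$\sqrt{W{\left(-60 \right)} + w} = \sqrt{\left(-5 - 60\right) - \frac{253}{3}} = \sqrt{-65 - \frac{253}{3}} = \sqrt{- \frac{448}{3}} = \frac{8 i \sqrt{21}}{3}$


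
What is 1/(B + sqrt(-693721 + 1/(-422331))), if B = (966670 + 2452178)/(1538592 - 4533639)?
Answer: -13347237404965464/8111494754797543684033 - 10077751783099*I*sqrt(3735493516563)/16222989509595087368066 ≈ -1.6455e-6 - 0.0012006*I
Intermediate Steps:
B = -379872/332783 (B = 3418848/(-2995047) = 3418848*(-1/2995047) = -379872/332783 ≈ -1.1415)
1/(B + sqrt(-693721 + 1/(-422331))) = 1/(-379872/332783 + sqrt(-693721 + 1/(-422331))) = 1/(-379872/332783 + sqrt(-693721 - 1/422331)) = 1/(-379872/332783 + sqrt(-292979883652/422331)) = 1/(-379872/332783 + 2*I*sqrt(3735493516563)/4641)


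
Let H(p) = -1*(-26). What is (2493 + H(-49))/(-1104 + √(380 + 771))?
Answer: -2780976/1217665 - 2519*√1151/1217665 ≈ -2.3540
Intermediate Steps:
H(p) = 26
(2493 + H(-49))/(-1104 + √(380 + 771)) = (2493 + 26)/(-1104 + √(380 + 771)) = 2519/(-1104 + √1151)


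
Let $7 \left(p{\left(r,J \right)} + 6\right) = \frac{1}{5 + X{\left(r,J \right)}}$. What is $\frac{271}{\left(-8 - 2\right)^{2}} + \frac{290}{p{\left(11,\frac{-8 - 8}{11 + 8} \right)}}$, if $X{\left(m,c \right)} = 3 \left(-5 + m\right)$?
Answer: $- \frac{881497}{19300} \approx -45.673$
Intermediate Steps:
$X{\left(m,c \right)} = -15 + 3 m$
$p{\left(r,J \right)} = -6 + \frac{1}{7 \left(-10 + 3 r\right)}$ ($p{\left(r,J \right)} = -6 + \frac{1}{7 \left(5 + \left(-15 + 3 r\right)\right)} = -6 + \frac{1}{7 \left(-10 + 3 r\right)}$)
$\frac{271}{\left(-8 - 2\right)^{2}} + \frac{290}{p{\left(11,\frac{-8 - 8}{11 + 8} \right)}} = \frac{271}{\left(-8 - 2\right)^{2}} + \frac{290}{\frac{1}{7} \frac{1}{-10 + 3 \cdot 11} \left(421 - 1386\right)} = \frac{271}{\left(-10\right)^{2}} + \frac{290}{\frac{1}{7} \frac{1}{-10 + 33} \left(421 - 1386\right)} = \frac{271}{100} + \frac{290}{\frac{1}{7} \cdot \frac{1}{23} \left(-965\right)} = 271 \cdot \frac{1}{100} + \frac{290}{\frac{1}{7} \cdot \frac{1}{23} \left(-965\right)} = \frac{271}{100} + \frac{290}{- \frac{965}{161}} = \frac{271}{100} + 290 \left(- \frac{161}{965}\right) = \frac{271}{100} - \frac{9338}{193} = - \frac{881497}{19300}$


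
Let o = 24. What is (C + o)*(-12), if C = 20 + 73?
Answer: -1404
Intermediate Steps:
C = 93
(C + o)*(-12) = (93 + 24)*(-12) = 117*(-12) = -1404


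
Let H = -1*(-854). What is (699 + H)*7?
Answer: 10871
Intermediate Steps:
H = 854
(699 + H)*7 = (699 + 854)*7 = 1553*7 = 10871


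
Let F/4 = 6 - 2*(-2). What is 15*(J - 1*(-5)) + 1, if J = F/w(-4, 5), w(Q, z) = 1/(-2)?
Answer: -1124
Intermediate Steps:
w(Q, z) = -1/2
F = 40 (F = 4*(6 - 2*(-2)) = 4*(6 + 4) = 4*10 = 40)
J = -80 (J = 40/(-1/2) = 40*(-2) = -80)
15*(J - 1*(-5)) + 1 = 15*(-80 - 1*(-5)) + 1 = 15*(-80 + 5) + 1 = 15*(-75) + 1 = -1125 + 1 = -1124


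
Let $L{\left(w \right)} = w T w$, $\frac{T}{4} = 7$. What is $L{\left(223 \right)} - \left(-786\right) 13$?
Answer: $1402630$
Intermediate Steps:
$T = 28$ ($T = 4 \cdot 7 = 28$)
$L{\left(w \right)} = 28 w^{2}$ ($L{\left(w \right)} = w 28 w = 28 w w = 28 w^{2}$)
$L{\left(223 \right)} - \left(-786\right) 13 = 28 \cdot 223^{2} - \left(-786\right) 13 = 28 \cdot 49729 - -10218 = 1392412 + 10218 = 1402630$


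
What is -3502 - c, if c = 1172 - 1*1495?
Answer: -3179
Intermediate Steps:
c = -323 (c = 1172 - 1495 = -323)
-3502 - c = -3502 - 1*(-323) = -3502 + 323 = -3179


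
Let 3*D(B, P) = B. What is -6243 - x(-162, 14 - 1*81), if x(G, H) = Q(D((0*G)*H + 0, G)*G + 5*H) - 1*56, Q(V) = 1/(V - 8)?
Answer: -2122140/343 ≈ -6187.0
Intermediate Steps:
D(B, P) = B/3
Q(V) = 1/(-8 + V)
x(G, H) = -56 + 1/(-8 + 5*H) (x(G, H) = 1/(-8 + ((((0*G)*H + 0)/3)*G + 5*H)) - 1*56 = 1/(-8 + (((0*H + 0)/3)*G + 5*H)) - 56 = 1/(-8 + (((0 + 0)/3)*G + 5*H)) - 56 = 1/(-8 + (((1/3)*0)*G + 5*H)) - 56 = 1/(-8 + (0*G + 5*H)) - 56 = 1/(-8 + (0 + 5*H)) - 56 = 1/(-8 + 5*H) - 56 = -56 + 1/(-8 + 5*H))
-6243 - x(-162, 14 - 1*81) = -6243 - (449 - 280*(14 - 1*81))/(-8 + 5*(14 - 1*81)) = -6243 - (449 - 280*(14 - 81))/(-8 + 5*(14 - 81)) = -6243 - (449 - 280*(-67))/(-8 + 5*(-67)) = -6243 - (449 + 18760)/(-8 - 335) = -6243 - 19209/(-343) = -6243 - (-1)*19209/343 = -6243 - 1*(-19209/343) = -6243 + 19209/343 = -2122140/343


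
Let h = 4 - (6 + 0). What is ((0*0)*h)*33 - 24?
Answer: -24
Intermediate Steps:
h = -2 (h = 4 - 1*6 = 4 - 6 = -2)
((0*0)*h)*33 - 24 = ((0*0)*(-2))*33 - 24 = (0*(-2))*33 - 24 = 0*33 - 24 = 0 - 24 = -24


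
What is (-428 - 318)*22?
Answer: -16412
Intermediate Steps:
(-428 - 318)*22 = -746*22 = -16412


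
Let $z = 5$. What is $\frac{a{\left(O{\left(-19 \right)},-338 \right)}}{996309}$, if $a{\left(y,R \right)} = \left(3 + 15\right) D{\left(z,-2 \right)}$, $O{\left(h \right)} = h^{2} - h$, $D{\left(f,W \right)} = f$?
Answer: $\frac{10}{110701} \approx 9.0333 \cdot 10^{-5}$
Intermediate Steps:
$a{\left(y,R \right)} = 90$ ($a{\left(y,R \right)} = \left(3 + 15\right) 5 = 18 \cdot 5 = 90$)
$\frac{a{\left(O{\left(-19 \right)},-338 \right)}}{996309} = \frac{90}{996309} = 90 \cdot \frac{1}{996309} = \frac{10}{110701}$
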